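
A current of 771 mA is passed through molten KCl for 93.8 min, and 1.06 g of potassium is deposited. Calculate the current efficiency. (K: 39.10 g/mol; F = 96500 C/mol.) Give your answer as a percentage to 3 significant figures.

60.3%

Q = 0.771 × 5628 = 4339 C
n(e⁻) = 4339 / 96500 = 0.04496 mol
K⁺ + e⁻ → K, so theoretical n(K) = 0.04496 mol → 1.758 g
Efficiency = 1.06 / 1.758 = 0.6030 = 60.3%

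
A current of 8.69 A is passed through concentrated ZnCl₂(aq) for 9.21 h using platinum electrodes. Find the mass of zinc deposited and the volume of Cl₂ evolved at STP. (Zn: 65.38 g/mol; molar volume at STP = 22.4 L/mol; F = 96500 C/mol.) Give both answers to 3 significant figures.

97.6 g Zn; 33.4 L Cl₂

Q = 8.69 × 33156 = 2.881×10^5 C; n(e⁻) = 2.881×10^5 / 96500 = 2.985 mol
Cathode: Zn²⁺ + 2e⁻ → Zn → n(Zn) = 2.985/2 = 1.493 mol → 97.6 g
Anode: 2Cl⁻ → Cl₂ + 2e⁻ → n(Cl₂) = 2.985/2 = 1.493 mol → 33.4 L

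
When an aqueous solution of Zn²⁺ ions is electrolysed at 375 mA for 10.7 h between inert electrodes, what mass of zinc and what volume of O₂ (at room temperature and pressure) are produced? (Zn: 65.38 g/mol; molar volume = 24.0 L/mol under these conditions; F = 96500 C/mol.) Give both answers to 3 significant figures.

4.89 g Zn; 0.898 L O₂

Q = 0.375 × 38520 = 14450 C; n(e⁻) = 14450 / 96500 = 0.1497 mol
Cathode: Zn²⁺ + 2e⁻ → Zn → n(Zn) = 0.1497/2 = 0.07485 mol → 4.89 g
Anode: 2H₂O → O₂ + 4H⁺ + 4e⁻ → n(O₂) = 0.1497/4 = 0.03743 mol → 0.898 L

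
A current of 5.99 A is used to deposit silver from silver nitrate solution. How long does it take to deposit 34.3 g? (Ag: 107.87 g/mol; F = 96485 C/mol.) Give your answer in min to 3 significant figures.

85.4 min

n(Ag) = 34.3 / 107.87 = 0.3180 mol
Ag⁺ + e⁻ → Ag, so n(e⁻) = 0.3180 mol
Q = 0.3180 × 96485 = 30680 C
t = Q / I = 30680 / 5.99 = 5122 s = 85.4 min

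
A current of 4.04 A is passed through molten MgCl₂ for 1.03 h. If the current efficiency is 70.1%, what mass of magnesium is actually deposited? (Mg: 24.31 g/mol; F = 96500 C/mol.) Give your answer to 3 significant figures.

1.32 g

Q = 4.04 × 3708 = 14980 C
n(e⁻) = 14980 / 96500 = 0.1552 mol
Mg²⁺ + 2e⁻ → Mg, so theoretical m(Mg) = 0.07760 × 24.31 = 1.886 g
Actual mass = 70.1% × 1.886 = 1.32 g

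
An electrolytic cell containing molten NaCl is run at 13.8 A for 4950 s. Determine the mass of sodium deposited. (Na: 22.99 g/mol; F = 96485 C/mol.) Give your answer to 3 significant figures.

Q = It = 13.8 × 4950 = 68310 C
n(e⁻) = Q/F = 68310/96485 = 0.7080 mol
Na⁺ + e⁻ → Na, so n(Na) = 0.7080 mol
m = 0.7080 × 22.99 = 16.3 g

16.3 g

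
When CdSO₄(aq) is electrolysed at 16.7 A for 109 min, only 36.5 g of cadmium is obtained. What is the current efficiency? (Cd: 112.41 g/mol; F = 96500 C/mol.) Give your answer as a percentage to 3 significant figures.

Q = 16.7 × 6540 = 1.092×10^5 C
n(e⁻) = 1.092×10^5 / 96500 = 1.132 mol
Cd²⁺ + 2e⁻ → Cd, so theoretical n(Cd) = 0.5660 mol → 63.62 g
Efficiency = 36.5 / 63.62 = 0.5737 = 57.4%

57.4%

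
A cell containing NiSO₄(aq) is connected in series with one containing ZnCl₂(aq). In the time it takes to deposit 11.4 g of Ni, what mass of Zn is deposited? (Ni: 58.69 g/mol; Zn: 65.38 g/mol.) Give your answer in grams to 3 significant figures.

12.7 g

n(Ni) = 11.4 / 58.69 = 0.1942 mol
Ni²⁺ + 2e⁻ → Ni, so n(e⁻) = 2 × 0.1942 = 0.3884 mol
Since the cells are in series, n(e⁻) in the Zn cell is also 0.3884 mol.
Zn²⁺ + 2e⁻ → Zn, so n(Zn) = 0.3884 / 2 = 0.1942 mol
m(Zn) = 0.1942 × 65.38 = 12.7 g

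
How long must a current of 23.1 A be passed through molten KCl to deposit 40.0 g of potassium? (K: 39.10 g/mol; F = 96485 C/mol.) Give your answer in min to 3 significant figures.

n(K) = 40.0 / 39.10 = 1.023 mol
K⁺ + e⁻ → K, so n(e⁻) = 1.023 mol
Q = 1.023 × 96485 = 98700 C
t = Q / I = 98700 / 23.1 = 4273 s = 71.2 min

71.2 min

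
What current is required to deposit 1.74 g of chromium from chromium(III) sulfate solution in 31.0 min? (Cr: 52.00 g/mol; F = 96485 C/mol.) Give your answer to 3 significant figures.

5.21 A

n(Cr) = 1.74 / 52.00 = 0.03346 mol
Cr³⁺ + 3e⁻ → Cr, so n(e⁻) = 3 × 0.03346 = 0.1004 mol
Q = 0.1004 × 96485 = 9687 C
I = Q / t = 9687 / 1860 s = 5.21 A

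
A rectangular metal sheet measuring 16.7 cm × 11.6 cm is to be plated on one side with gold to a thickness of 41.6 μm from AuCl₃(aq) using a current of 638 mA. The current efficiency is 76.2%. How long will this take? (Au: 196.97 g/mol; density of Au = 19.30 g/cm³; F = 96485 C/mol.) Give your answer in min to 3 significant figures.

784 min

Plated area = 16.7 × 11.6 = 193.7 cm²
Volume = 193.7 × 41.6×10⁻⁴ cm = 0.8058 cm³
m(Au) = 0.8058 × 19.30 = 15.55 g
n(Au) = 15.55 / 196.97 = 0.07895 mol; n(e⁻) = 3 × 0.07895 = 0.2369 mol
Q = 0.2369 × 96485 / 0.762 = 30000 C
t = 30000 / 0.638 = 47020 s = 784 min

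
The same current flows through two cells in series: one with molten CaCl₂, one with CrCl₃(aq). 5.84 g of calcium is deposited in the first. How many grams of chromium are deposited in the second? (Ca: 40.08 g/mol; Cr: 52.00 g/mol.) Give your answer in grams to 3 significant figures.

5.05 g

n(Ca) = 5.84 / 40.08 = 0.1457 mol
Ca²⁺ + 2e⁻ → Ca, so n(e⁻) = 2 × 0.1457 = 0.2914 mol
Same current for the same time ⇒ same n(e⁻) = 0.2914 mol in both cells.
Cr³⁺ + 3e⁻ → Cr, so n(Cr) = 0.2914 / 3 = 0.09713 mol
m(Cr) = 0.09713 × 52.00 = 5.05 g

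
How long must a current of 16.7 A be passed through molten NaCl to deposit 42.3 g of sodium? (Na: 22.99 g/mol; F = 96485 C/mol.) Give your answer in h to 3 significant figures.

n(Na) = 42.3 / 22.99 = 1.840 mol
Na⁺ + e⁻ → Na, so n(e⁻) = 1.840 mol
Q = 1.840 × 96485 = 1.775×10^5 C
t = Q / I = 1.775×10^5 / 16.7 = 10630 s = 2.95 h

2.95 h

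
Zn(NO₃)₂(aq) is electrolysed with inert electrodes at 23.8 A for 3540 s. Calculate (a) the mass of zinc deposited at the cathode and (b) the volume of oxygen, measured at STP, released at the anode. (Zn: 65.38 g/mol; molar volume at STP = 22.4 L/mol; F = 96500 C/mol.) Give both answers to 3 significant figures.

28.5 g Zn; 4.89 L O₂

Q = 23.8 × 3540 = 84250 C; n(e⁻) = 84250 / 96500 = 0.8731 mol
Cathode: Zn²⁺ + 2e⁻ → Zn → n(Zn) = 0.8731/2 = 0.4366 mol → 28.5 g
Anode: 2H₂O → O₂ + 4H⁺ + 4e⁻ → n(O₂) = 0.8731/4 = 0.2183 mol → 4.89 L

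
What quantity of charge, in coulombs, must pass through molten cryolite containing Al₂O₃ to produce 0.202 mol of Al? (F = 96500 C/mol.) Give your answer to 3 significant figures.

58500 C

Al³⁺ + 3e⁻ → Al, so n(e⁻) = 3 × 0.202 = 0.6060 mol
Q = 0.6060 × 96500 = 58480 C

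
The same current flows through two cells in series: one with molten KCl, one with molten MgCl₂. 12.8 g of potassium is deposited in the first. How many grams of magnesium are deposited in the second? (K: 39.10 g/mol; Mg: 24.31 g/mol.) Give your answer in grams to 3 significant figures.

n(K) = 12.8 / 39.10 = 0.3274 mol
K⁺ + e⁻ → K, so n(e⁻) = 0.3274 mol
Since the cells are in series, n(e⁻) in the Mg cell is also 0.3274 mol.
Mg²⁺ + 2e⁻ → Mg, so n(Mg) = 0.3274 / 2 = 0.1637 mol
m(Mg) = 0.1637 × 24.31 = 3.98 g

3.98 g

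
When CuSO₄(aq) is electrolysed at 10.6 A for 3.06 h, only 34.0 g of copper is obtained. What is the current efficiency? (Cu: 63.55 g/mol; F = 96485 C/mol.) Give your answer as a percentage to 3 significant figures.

88.4%

Q = 10.6 × 11016 = 1.168×10^5 C
n(e⁻) = 1.168×10^5 / 96485 = 1.211 mol
Cu²⁺ + 2e⁻ → Cu, so theoretical n(Cu) = 0.6055 mol → 38.48 g
Efficiency = 34.0 / 38.48 = 0.8836 = 88.4%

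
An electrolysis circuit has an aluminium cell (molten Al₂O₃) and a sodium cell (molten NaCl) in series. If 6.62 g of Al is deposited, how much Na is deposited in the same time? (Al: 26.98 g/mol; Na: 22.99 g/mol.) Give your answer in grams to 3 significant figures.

16.9 g

n(Al) = 6.62 / 26.98 = 0.2454 mol
Al³⁺ + 3e⁻ → Al, so n(e⁻) = 3 × 0.2454 = 0.7362 mol
The cells are in series, so the same charge (and hence the same n(e⁻) = 0.7362 mol) passes through both.
Na⁺ + e⁻ → Na, so n(Na) = 0.7362 mol
m(Na) = 0.7362 × 22.99 = 16.9 g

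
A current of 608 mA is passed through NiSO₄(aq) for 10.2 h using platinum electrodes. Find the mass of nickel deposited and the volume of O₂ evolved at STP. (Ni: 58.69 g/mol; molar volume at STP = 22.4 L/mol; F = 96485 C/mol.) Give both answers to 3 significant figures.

Q = 0.608 × 36720 = 22330 C; n(e⁻) = 22330 / 96485 = 0.2314 mol
Cathode: Ni²⁺ + 2e⁻ → Ni → n(Ni) = 0.2314/2 = 0.1157 mol → 6.79 g
Anode: 2H₂O → O₂ + 4H⁺ + 4e⁻ → n(O₂) = 0.2314/4 = 0.05785 mol → 1.30 L

6.79 g Ni; 1.30 L O₂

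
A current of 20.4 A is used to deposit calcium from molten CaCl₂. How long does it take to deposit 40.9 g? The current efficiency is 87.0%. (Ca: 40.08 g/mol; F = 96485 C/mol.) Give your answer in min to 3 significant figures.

185 min

n(Ca) = 40.9 / 40.08 = 1.020 mol
Ca²⁺ + 2e⁻ → Ca, so n(e⁻) = 2 × 1.020 = 2.040 mol
Q = 2.040 × 96485 / 0.870 = 2.262×10^5 C
t = Q / I = 2.262×10^5 / 20.4 = 11090 s = 185 min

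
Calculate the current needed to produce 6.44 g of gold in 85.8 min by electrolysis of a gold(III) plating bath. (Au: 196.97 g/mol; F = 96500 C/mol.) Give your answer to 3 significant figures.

n(Au) = 6.44 / 196.97 = 0.03270 mol
Au³⁺ + 3e⁻ → Au, so n(e⁻) = 3 × 0.03270 = 0.09810 mol
Q = 0.09810 × 96500 = 9467 C
I = Q / t = 9467 / 5148 s = 1.84 A

1.84 A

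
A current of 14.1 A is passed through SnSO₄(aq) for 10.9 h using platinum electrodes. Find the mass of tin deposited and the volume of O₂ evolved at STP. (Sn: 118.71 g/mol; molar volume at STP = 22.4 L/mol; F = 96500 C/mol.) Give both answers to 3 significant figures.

340 g Sn; 32.1 L O₂

Q = 14.1 × 39240 = 5.533×10^5 C; n(e⁻) = 5.533×10^5 / 96500 = 5.734 mol
Cathode: Sn²⁺ + 2e⁻ → Sn → n(Sn) = 5.734/2 = 2.867 mol → 340 g
Anode: 2H₂O → O₂ + 4H⁺ + 4e⁻ → n(O₂) = 5.734/4 = 1.434 mol → 32.1 L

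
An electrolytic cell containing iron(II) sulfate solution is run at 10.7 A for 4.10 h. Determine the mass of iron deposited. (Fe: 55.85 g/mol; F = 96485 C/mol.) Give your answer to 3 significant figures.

Q = It = 10.7 × 14760 = 1.579×10^5 C
n(e⁻) = Q/F = 1.579×10^5/96485 = 1.637 mol
Fe²⁺ + 2e⁻ → Fe, so n(Fe) = 1.637 / 2 = 0.8185 mol
m = 0.8185 × 55.85 = 45.7 g

45.7 g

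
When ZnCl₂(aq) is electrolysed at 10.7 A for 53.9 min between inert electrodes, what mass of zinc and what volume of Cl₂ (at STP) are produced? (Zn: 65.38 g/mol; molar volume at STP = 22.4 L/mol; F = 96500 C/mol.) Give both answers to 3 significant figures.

11.7 g Zn; 4.02 L Cl₂

Q = 10.7 × 3234 = 34600 C; n(e⁻) = 34600 / 96500 = 0.3585 mol
Cathode: Zn²⁺ + 2e⁻ → Zn → n(Zn) = 0.3585/2 = 0.1793 mol → 11.7 g
Anode: 2Cl⁻ → Cl₂ + 2e⁻ → n(Cl₂) = 0.3585/2 = 0.1793 mol → 4.02 L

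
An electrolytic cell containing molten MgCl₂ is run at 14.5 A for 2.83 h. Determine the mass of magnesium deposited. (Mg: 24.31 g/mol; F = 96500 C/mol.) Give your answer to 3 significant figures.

18.6 g

Q = 14.5 A × 10188 s = 1.477×10^5 C
n(e⁻) = 1.477×10^5 / 96500 = 1.531 mol
Mg²⁺ + 2e⁻ → Mg, so n(Mg) = 1.531 / 2 = 0.7655 mol
m = 0.7655 × 24.31 = 18.6 g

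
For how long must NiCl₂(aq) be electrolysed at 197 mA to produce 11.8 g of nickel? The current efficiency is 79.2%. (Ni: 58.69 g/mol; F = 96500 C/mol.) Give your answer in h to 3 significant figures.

69.1 h

n(Ni) = 11.8 / 58.69 = 0.2011 mol
Ni²⁺ + 2e⁻ → Ni, so n(e⁻) = 2 × 0.2011 = 0.4022 mol
Q = 0.4022 × 96500 / 0.792 = 49010 C
t = Q / I = 49010 / 0.197 = 2.488×10^5 s = 69.1 h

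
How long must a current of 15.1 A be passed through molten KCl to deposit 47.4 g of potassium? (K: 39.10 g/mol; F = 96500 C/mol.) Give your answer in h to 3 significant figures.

n(K) = 47.4 / 39.10 = 1.212 mol
K⁺ + e⁻ → K, so n(e⁻) = 1.212 mol
Q = 1.212 × 96500 = 1.170×10^5 C
t = Q / I = 1.170×10^5 / 15.1 = 7748 s = 2.15 h

2.15 h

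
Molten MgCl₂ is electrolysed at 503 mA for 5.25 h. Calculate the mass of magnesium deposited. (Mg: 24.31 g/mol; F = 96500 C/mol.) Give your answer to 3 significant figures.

1.20 g

Charge passed = 0.503 × 18900 = 9507 C
Moles of electrons = 9507 / 96500 = 0.09852 mol
Mg²⁺ + 2e⁻ → Mg, so n(Mg) = 0.09852 / 2 = 0.04926 mol
m = 0.04926 × 24.31 = 1.20 g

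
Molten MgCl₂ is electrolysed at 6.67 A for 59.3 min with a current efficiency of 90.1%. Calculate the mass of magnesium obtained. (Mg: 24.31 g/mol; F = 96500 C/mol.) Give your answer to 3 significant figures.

2.69 g

Q = 6.67 × 3558 = 23730 C
n(e⁻) = 23730 / 96500 = 0.2459 mol
Mg²⁺ + 2e⁻ → Mg, so theoretical m(Mg) = 0.1230 × 24.31 = 2.990 g
Actual mass = 90.1% × 2.990 = 2.69 g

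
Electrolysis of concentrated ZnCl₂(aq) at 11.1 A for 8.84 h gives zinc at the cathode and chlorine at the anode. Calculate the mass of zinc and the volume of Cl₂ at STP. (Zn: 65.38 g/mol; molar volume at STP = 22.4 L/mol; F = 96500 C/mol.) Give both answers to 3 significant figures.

120 g Zn; 41.0 L Cl₂

Q = 11.1 × 31824 = 3.532×10^5 C; n(e⁻) = 3.532×10^5 / 96500 = 3.660 mol
Cathode: Zn²⁺ + 2e⁻ → Zn → n(Zn) = 3.660/2 = 1.830 mol → 120 g
Anode: 2Cl⁻ → Cl₂ + 2e⁻ → n(Cl₂) = 3.660/2 = 1.830 mol → 41.0 L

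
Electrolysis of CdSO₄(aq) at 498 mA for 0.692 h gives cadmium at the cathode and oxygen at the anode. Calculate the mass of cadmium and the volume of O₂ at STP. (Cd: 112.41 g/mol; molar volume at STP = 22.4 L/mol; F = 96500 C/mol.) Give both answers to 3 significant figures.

0.723 g Cd; 0.0720 L O₂

Q = 0.498 × 2491.2 = 1241 C; n(e⁻) = 1241 / 96500 = 0.01286 mol
Cathode: Cd²⁺ + 2e⁻ → Cd → n(Cd) = 0.01286/2 = 0.006430 mol → 0.723 g
Anode: 2H₂O → O₂ + 4H⁺ + 4e⁻ → n(O₂) = 0.01286/4 = 0.003215 mol → 0.0720 L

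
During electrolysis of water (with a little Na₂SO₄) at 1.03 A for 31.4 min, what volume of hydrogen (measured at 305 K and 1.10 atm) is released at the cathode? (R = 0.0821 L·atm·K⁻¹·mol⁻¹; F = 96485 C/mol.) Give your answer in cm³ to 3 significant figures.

229 cm³

Q = It = 1.03 × 1884 = 1941 C
n(e⁻) = 1941 / 96485 = 0.02012 mol
2H⁺ + 2e⁻ → H₂, so n(H₂) = 0.02012 / 2 = 0.01006 mol
V = nRT/P = 0.01006 × 0.0821 × 305 / 1.10 = 0.2290 L
= 229 cm³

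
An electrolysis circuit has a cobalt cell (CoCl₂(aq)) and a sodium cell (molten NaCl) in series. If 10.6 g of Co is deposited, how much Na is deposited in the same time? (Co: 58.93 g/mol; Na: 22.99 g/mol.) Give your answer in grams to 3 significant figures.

n(Co) = 10.6 / 58.93 = 0.1799 mol
Co²⁺ + 2e⁻ → Co, so n(e⁻) = 2 × 0.1799 = 0.3598 mol
Same current for the same time ⇒ same n(e⁻) = 0.3598 mol in both cells.
Na⁺ + e⁻ → Na, so n(Na) = 0.3598 mol
m(Na) = 0.3598 × 22.99 = 8.27 g

8.27 g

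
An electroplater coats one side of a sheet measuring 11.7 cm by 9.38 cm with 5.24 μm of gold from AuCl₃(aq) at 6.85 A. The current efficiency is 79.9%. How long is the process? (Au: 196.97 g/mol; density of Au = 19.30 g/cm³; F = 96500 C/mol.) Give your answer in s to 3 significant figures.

298 s

Plated area = 11.7 × 9.38 = 109.7 cm²
Volume = 109.7 × 5.24×10⁻⁴ cm = 0.05748 cm³
m(Au) = 0.05748 × 19.30 = 1.109 g
n(Au) = 1.109 / 196.97 = 0.005630 mol; n(e⁻) = 3 × 0.005630 = 0.01689 mol
Q = 0.01689 × 96500 / 0.799 = 2040 C
t = 2040 / 6.85 = 297.8 s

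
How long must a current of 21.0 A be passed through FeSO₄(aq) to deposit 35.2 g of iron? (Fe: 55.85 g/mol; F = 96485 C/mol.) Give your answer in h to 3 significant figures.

n(Fe) = 35.2 / 55.85 = 0.6303 mol
Fe²⁺ + 2e⁻ → Fe, so n(e⁻) = 2 × 0.6303 = 1.261 mol
Q = 1.261 × 96485 = 1.217×10^5 C
t = Q / I = 1.217×10^5 / 21.0 = 5795 s = 1.61 h

1.61 h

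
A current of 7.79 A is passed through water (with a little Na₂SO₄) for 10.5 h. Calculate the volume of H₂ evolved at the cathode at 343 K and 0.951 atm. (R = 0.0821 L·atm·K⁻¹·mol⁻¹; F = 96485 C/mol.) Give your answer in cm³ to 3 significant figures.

Charge passed = 7.79 × 37800 = 2.945×10^5 C
Moles of electrons = 2.945×10^5 / 96485 = 3.052 mol
2H⁺ + 2e⁻ → H₂, so n(H₂) = 3.052 / 2 = 1.526 mol
V = nRT/P = 1.526 × 0.0821 × 343 / 0.951 = 45.19 L
= 45200 cm³

45200 cm³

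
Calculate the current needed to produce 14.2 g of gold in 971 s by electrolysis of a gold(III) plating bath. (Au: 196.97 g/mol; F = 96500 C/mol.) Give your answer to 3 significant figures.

21.5 A

n(Au) = 14.2 / 196.97 = 0.07209 mol
Au³⁺ + 3e⁻ → Au, so n(e⁻) = 3 × 0.07209 = 0.2163 mol
Q = 0.2163 × 96500 = 20870 C
I = Q / t = 20870 / 971 s = 21.5 A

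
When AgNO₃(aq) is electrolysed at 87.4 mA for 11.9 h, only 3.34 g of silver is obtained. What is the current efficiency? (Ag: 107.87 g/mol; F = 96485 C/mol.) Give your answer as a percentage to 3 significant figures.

Q = 0.0874 × 42840 = 3744 C
n(e⁻) = 3744 / 96485 = 0.03880 mol
Ag⁺ + e⁻ → Ag, so theoretical n(Ag) = 0.03880 mol → 4.185 g
Efficiency = 3.34 / 4.185 = 0.7981 = 79.8%

79.8%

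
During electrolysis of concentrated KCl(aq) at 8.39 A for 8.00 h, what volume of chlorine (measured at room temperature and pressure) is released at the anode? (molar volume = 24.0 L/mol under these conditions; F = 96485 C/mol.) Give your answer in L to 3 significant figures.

30.1 L

Charge passed = 8.39 × 28800 = 2.416×10^5 C
Moles of electrons = 2.416×10^5 / 96485 = 2.504 mol
2Cl⁻ → Cl₂ + 2e⁻, so n(Cl₂) = 2.504 / 2 = 1.252 mol
V = 1.252 × 24.0 = 30.05 L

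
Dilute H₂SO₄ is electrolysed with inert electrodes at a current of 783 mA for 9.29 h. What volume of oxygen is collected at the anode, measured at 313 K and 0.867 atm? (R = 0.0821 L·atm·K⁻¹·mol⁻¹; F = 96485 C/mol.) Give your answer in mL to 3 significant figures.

Charge passed = 0.783 × 33444 = 26190 C
n(e⁻) = Q/F = 26190/96485 = 0.2714 mol
2H₂O → O₂ + 4H⁺ + 4e⁻, so n(O₂) = 0.2714 / 4 = 0.06785 mol
V = nRT/P = 0.06785 × 0.0821 × 313 / 0.867 = 2.011 L
= 2010 mL

2010 mL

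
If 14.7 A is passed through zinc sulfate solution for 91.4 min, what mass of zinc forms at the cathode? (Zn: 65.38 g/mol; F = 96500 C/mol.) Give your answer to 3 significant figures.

27.3 g

Q = It = 14.7 × 5484 = 80610 C
n(e⁻) = Q/F = 80610/96500 = 0.8353 mol
Zn²⁺ + 2e⁻ → Zn, so n(Zn) = 0.8353 / 2 = 0.4177 mol
m = 0.4177 × 65.38 = 27.3 g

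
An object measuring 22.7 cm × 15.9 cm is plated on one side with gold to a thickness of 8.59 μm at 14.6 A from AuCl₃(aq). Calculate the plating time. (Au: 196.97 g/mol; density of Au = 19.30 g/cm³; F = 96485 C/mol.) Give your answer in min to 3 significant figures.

10.0 min

Plated area = 22.7 × 15.9 = 360.9 cm²
Volume = 360.9 × 8.59×10⁻⁴ cm = 0.3100 cm³
m(Au) = 0.3100 × 19.30 = 5.983 g
n(Au) = 5.983 / 196.97 = 0.03038 mol; n(e⁻) = 3 × 0.03038 = 0.09114 mol
Q = 0.09114 × 96485 = 8794 C
t = 8794 / 14.6 = 602.3 s = 10.0 min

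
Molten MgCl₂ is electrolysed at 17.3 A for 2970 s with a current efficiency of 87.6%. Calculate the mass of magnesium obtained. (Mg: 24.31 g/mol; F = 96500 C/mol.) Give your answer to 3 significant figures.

Q = 17.3 × 2970 = 51380 C
n(e⁻) = 51380 / 96500 = 0.5324 mol
Mg²⁺ + 2e⁻ → Mg, so theoretical m(Mg) = 0.2662 × 24.31 = 6.471 g
Actual mass = 87.6% × 6.471 = 5.67 g

5.67 g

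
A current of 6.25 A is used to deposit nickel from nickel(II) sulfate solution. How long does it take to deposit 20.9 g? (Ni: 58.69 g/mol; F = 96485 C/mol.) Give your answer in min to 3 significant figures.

183 min

n(Ni) = 20.9 / 58.69 = 0.3561 mol
Ni²⁺ + 2e⁻ → Ni, so n(e⁻) = 2 × 0.3561 = 0.7122 mol
Q = 0.7122 × 96485 = 68720 C
t = Q / I = 68720 / 6.25 = 11000 s = 183 min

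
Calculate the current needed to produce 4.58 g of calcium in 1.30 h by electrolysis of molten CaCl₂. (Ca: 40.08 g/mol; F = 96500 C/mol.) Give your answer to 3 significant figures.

n(Ca) = 4.58 / 40.08 = 0.1143 mol
Ca²⁺ + 2e⁻ → Ca, so n(e⁻) = 2 × 0.1143 = 0.2286 mol
Q = 0.2286 × 96500 = 22060 C
I = Q / t = 22060 / 4680 s = 4.71 A

4.71 A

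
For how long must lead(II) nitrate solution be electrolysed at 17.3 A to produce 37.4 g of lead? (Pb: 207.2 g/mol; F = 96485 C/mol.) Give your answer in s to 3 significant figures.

2010 s

n(Pb) = 37.4 / 207.2 = 0.1805 mol
Pb²⁺ + 2e⁻ → Pb, so n(e⁻) = 2 × 0.1805 = 0.3610 mol
Q = 0.3610 × 96485 = 34830 C
t = Q / I = 34830 / 17.3 = 2013 s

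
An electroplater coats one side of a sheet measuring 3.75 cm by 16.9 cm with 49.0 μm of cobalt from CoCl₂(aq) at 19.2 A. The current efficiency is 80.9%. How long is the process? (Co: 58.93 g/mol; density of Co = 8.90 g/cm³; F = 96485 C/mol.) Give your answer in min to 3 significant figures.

9.71 min

Plated area = 3.75 × 16.9 = 63.38 cm²
Volume = 63.38 × 49.0×10⁻⁴ cm = 0.3106 cm³
m(Co) = 0.3106 × 8.90 = 2.764 g
n(Co) = 2.764 / 58.93 = 0.04690 mol; n(e⁻) = 2 × 0.04690 = 0.09380 mol
Q = 0.09380 × 96485 / 0.809 = 11190 C
t = 11190 / 19.2 = 582.8 s = 9.71 min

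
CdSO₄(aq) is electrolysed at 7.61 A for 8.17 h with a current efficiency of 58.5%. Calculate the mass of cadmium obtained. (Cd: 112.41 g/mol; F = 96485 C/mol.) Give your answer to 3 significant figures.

Q = 7.61 × 29412 = 2.238×10^5 C
n(e⁻) = 2.238×10^5 / 96485 = 2.320 mol
Cd²⁺ + 2e⁻ → Cd, so theoretical m(Cd) = 1.160 × 112.41 = 130.4 g
Actual mass = 58.5% × 130.4 = 76.3 g

76.3 g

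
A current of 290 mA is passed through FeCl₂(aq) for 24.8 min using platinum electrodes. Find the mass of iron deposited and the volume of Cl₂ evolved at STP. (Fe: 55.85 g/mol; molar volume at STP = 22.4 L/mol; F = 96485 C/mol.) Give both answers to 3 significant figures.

0.125 g Fe; 0.0501 L Cl₂

Q = 0.290 × 1488 = 431.5 C; n(e⁻) = 431.5 / 96485 = 0.004472 mol
Cathode: Fe²⁺ + 2e⁻ → Fe → n(Fe) = 0.004472/2 = 0.002236 mol → 0.125 g
Anode: 2Cl⁻ → Cl₂ + 2e⁻ → n(Cl₂) = 0.004472/2 = 0.002236 mol → 0.0501 L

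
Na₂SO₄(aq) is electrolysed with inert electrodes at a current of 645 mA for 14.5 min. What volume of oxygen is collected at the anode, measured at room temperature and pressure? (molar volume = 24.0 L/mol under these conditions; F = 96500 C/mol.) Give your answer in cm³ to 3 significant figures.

Q = It = 0.645 × 870 = 561.2 C
Moles of electrons = 561.2 / 96500 = 0.005816 mol
2H₂O → O₂ + 4H⁺ + 4e⁻, so n(O₂) = 0.005816 / 4 = 0.001454 mol
V = 0.001454 × 24.0 = 0.03490 L
= 34.9 cm³

34.9 cm³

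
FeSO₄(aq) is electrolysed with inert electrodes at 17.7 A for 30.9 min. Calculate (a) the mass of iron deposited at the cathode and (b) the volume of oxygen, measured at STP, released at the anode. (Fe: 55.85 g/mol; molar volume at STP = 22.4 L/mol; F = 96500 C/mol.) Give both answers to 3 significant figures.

Q = 17.7 × 1854 = 32820 C; n(e⁻) = 32820 / 96500 = 0.3401 mol
Cathode: Fe²⁺ + 2e⁻ → Fe → n(Fe) = 0.3401/2 = 0.1701 mol → 9.50 g
Anode: 2H₂O → O₂ + 4H⁺ + 4e⁻ → n(O₂) = 0.3401/4 = 0.08503 mol → 1.90 L

9.50 g Fe; 1.90 L O₂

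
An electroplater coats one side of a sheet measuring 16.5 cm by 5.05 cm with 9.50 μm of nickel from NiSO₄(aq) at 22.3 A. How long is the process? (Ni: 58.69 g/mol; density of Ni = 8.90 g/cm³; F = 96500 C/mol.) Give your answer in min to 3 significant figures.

Plated area = 16.5 × 5.05 = 83.33 cm²
Volume = 83.33 × 9.50×10⁻⁴ cm = 0.07916 cm³
m(Ni) = 0.07916 × 8.90 = 0.7045 g
n(Ni) = 0.7045 / 58.69 = 0.01200 mol; n(e⁻) = 2 × 0.01200 = 0.02400 mol
Q = 0.02400 × 96500 = 2316 C
t = 2316 / 22.3 = 103.9 s = 1.73 min

1.73 min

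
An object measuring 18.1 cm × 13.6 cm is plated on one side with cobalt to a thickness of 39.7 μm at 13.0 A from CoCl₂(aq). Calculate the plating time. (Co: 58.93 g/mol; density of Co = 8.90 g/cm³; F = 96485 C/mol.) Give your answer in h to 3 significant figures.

0.609 h

Plated area = 18.1 × 13.6 = 246.2 cm²
Volume = 246.2 × 39.7×10⁻⁴ cm = 0.9774 cm³
m(Co) = 0.9774 × 8.90 = 8.699 g
n(Co) = 8.699 / 58.93 = 0.1476 mol; n(e⁻) = 2 × 0.1476 = 0.2952 mol
Q = 0.2952 × 96485 = 28480 C
t = 28480 / 13.0 = 2191 s = 0.609 h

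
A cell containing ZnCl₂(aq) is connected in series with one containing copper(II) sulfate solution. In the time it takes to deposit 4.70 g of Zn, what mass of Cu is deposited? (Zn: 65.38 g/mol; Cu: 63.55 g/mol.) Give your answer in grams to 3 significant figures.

n(Zn) = 4.70 / 65.38 = 0.07189 mol
Zn²⁺ + 2e⁻ → Zn, so n(e⁻) = 2 × 0.07189 = 0.1438 mol
Same current for the same time ⇒ same n(e⁻) = 0.1438 mol in both cells.
Cu²⁺ + 2e⁻ → Cu, so n(Cu) = 0.1438 / 2 = 0.07190 mol
m(Cu) = 0.07190 × 63.55 = 4.57 g

4.57 g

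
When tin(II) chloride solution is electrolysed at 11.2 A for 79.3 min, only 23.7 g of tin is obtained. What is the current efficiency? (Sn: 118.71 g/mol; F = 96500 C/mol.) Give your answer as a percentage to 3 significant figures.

Q = 11.2 × 4758 = 53290 C
n(e⁻) = 53290 / 96500 = 0.5522 mol
Sn²⁺ + 2e⁻ → Sn, so theoretical n(Sn) = 0.2761 mol → 32.78 g
Efficiency = 23.7 / 32.78 = 0.7230 = 72.3%

72.3%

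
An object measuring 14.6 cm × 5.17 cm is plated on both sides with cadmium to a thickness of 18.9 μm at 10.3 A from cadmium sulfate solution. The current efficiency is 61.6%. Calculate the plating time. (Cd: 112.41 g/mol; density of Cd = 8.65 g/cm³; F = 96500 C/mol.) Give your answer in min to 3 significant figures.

11.1 min

Plated area = 2 × 14.6 × 5.17 = 151.0 cm²
Volume = 151.0 × 18.9×10⁻⁴ cm = 0.2854 cm³
m(Cd) = 0.2854 × 8.65 = 2.469 g
n(Cd) = 2.469 / 112.41 = 0.02196 mol; n(e⁻) = 2 × 0.02196 = 0.04392 mol
Q = 0.04392 × 96500 / 0.616 = 6880 C
t = 6880 / 10.3 = 668.0 s = 11.1 min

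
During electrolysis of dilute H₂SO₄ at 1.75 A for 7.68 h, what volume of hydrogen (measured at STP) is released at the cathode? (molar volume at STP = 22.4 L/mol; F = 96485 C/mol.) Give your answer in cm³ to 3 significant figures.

5620 cm³

Q = It = 1.75 × 27648 = 48380 C
n(e⁻) = Q/F = 48380/96485 = 0.5014 mol
2H⁺ + 2e⁻ → H₂, so n(H₂) = 0.5014 / 2 = 0.2507 mol
V = 0.2507 × 22.4 = 5.616 L
= 5620 cm³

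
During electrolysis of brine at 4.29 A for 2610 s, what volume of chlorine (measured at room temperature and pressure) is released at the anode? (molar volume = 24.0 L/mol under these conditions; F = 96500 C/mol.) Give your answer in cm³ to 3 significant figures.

1390 cm³

Q = It = 4.29 × 2610 = 11200 C
Moles of electrons = 11200 / 96500 = 0.1161 mol
2Cl⁻ → Cl₂ + 2e⁻, so n(Cl₂) = 0.1161 / 2 = 0.05805 mol
V = 0.05805 × 24.0 = 1.393 L
= 1390 cm³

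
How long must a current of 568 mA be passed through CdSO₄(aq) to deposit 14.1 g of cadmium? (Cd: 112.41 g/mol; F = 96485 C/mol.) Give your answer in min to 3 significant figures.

710 min

n(Cd) = 14.1 / 112.41 = 0.1254 mol
Cd²⁺ + 2e⁻ → Cd, so n(e⁻) = 2 × 0.1254 = 0.2508 mol
Q = 0.2508 × 96485 = 24200 C
t = Q / I = 24200 / 0.568 = 42610 s = 710 min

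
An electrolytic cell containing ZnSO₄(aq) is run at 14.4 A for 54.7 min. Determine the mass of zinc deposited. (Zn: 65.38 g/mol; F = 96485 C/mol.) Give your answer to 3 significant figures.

16.0 g

Q = 14.4 A × 3282 s = 47260 C
n(e⁻) = Q/F = 47260/96485 = 0.4898 mol
Zn²⁺ + 2e⁻ → Zn, so n(Zn) = 0.4898 / 2 = 0.2449 mol
m = 0.2449 × 65.38 = 16.0 g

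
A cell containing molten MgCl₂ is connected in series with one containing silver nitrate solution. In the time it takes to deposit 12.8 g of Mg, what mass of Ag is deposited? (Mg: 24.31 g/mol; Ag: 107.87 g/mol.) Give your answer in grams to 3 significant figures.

114 g

n(Mg) = 12.8 / 24.31 = 0.5265 mol
Mg²⁺ + 2e⁻ → Mg, so n(e⁻) = 2 × 0.5265 = 1.053 mol
In series, the same 1.053 mol of electrons flows through the second cell.
Ag⁺ + e⁻ → Ag, so n(Ag) = 1.053 mol
m(Ag) = 1.053 × 107.87 = 114 g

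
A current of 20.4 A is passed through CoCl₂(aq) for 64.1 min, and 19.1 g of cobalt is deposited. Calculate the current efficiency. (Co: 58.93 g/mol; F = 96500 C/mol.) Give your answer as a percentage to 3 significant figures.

79.7%

Q = 20.4 × 3846 = 78460 C
n(e⁻) = 78460 / 96500 = 0.8131 mol
Co²⁺ + 2e⁻ → Co, so theoretical n(Co) = 0.4066 mol → 23.96 g
Efficiency = 19.1 / 23.96 = 0.7972 = 79.7%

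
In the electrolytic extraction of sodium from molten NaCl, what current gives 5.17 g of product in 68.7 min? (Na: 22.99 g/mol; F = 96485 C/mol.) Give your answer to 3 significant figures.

n(Na) = 5.17 / 22.99 = 0.2249 mol
Na⁺ + e⁻ → Na, so n(e⁻) = 0.2249 mol
Q = 0.2249 × 96485 = 21700 C
I = Q / t = 21700 / 4122 s = 5.26 A

5.26 A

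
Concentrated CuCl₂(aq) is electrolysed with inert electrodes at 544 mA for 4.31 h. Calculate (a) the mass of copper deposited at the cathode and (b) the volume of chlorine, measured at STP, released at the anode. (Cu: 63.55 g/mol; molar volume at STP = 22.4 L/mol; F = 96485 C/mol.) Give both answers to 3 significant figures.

2.78 g Cu; 0.980 L Cl₂

Q = 0.544 × 15516 = 8441 C; n(e⁻) = 8441 / 96485 = 0.08749 mol
Cathode: Cu²⁺ + 2e⁻ → Cu → n(Cu) = 0.08749/2 = 0.04375 mol → 2.78 g
Anode: 2Cl⁻ → Cl₂ + 2e⁻ → n(Cl₂) = 0.08749/2 = 0.04375 mol → 0.980 L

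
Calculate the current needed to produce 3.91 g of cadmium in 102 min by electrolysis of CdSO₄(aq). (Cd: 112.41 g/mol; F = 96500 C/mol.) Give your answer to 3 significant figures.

n(Cd) = 3.91 / 112.41 = 0.03478 mol
Cd²⁺ + 2e⁻ → Cd, so n(e⁻) = 2 × 0.03478 = 0.06956 mol
Q = 0.06956 × 96500 = 6713 C
I = Q / t = 6713 / 6120 s = 1.10 A

1.10 A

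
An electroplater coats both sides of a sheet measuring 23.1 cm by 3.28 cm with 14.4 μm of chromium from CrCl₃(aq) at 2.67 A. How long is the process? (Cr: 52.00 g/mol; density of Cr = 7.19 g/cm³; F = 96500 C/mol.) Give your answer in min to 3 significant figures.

54.5 min

Plated area = 2 × 23.1 × 3.28 = 151.5 cm²
Volume = 151.5 × 14.4×10⁻⁴ cm = 0.2182 cm³
m(Cr) = 0.2182 × 7.19 = 1.569 g
n(Cr) = 1.569 / 52.00 = 0.03017 mol; n(e⁻) = 3 × 0.03017 = 0.09051 mol
Q = 0.09051 × 96500 = 8734 C
t = 8734 / 2.67 = 3271 s = 54.5 min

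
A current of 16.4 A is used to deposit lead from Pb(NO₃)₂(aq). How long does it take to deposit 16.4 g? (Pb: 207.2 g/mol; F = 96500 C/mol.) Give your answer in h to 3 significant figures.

0.259 h

n(Pb) = 16.4 / 207.2 = 0.07915 mol
Pb²⁺ + 2e⁻ → Pb, so n(e⁻) = 2 × 0.07915 = 0.1583 mol
Q = 0.1583 × 96500 = 15280 C
t = Q / I = 15280 / 16.4 = 931.7 s = 0.259 h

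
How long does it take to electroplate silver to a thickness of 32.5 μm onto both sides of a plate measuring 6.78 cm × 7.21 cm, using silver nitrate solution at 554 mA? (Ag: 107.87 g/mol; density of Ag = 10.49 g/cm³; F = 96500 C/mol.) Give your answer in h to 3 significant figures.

Plated area = 2 × 6.78 × 7.21 = 97.77 cm²
Volume = 97.77 × 32.5×10⁻⁴ cm = 0.3178 cm³
m(Ag) = 0.3178 × 10.49 = 3.334 g
n(Ag) = 3.334 / 107.87 = 0.03091 mol; n(e⁻) = 0.03091 mol
Q = 0.03091 × 96500 = 2983 C
t = 2983 / 0.554 = 5384 s = 1.50 h

1.50 h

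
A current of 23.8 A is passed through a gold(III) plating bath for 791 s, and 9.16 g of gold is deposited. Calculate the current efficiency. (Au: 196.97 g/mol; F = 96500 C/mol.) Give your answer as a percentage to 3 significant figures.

71.5%

Q = 23.8 × 791 = 18830 C
n(e⁻) = 18830 / 96500 = 0.1951 mol
Au³⁺ + 3e⁻ → Au, so theoretical n(Au) = 0.06503 mol → 12.81 g
Efficiency = 9.16 / 12.81 = 0.7151 = 71.5%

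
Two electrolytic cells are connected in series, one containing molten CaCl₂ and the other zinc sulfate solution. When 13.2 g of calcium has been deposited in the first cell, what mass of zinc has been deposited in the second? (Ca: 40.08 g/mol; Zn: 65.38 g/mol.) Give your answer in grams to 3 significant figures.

21.5 g

n(Ca) = 13.2 / 40.08 = 0.3293 mol
Ca²⁺ + 2e⁻ → Ca, so n(e⁻) = 2 × 0.3293 = 0.6586 mol
The cells are in series, so the same charge (and hence the same n(e⁻) = 0.6586 mol) passes through both.
Zn²⁺ + 2e⁻ → Zn, so n(Zn) = 0.6586 / 2 = 0.3293 mol
m(Zn) = 0.3293 × 65.38 = 21.5 g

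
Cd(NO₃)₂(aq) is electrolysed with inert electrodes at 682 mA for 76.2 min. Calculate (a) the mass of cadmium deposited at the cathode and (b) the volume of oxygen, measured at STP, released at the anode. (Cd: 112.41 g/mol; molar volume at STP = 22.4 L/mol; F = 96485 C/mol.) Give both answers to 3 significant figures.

1.82 g Cd; 0.181 L O₂

Q = 0.682 × 4572 = 3118 C; n(e⁻) = 3118 / 96485 = 0.03232 mol
Cathode: Cd²⁺ + 2e⁻ → Cd → n(Cd) = 0.03232/2 = 0.01616 mol → 1.82 g
Anode: 2H₂O → O₂ + 4H⁺ + 4e⁻ → n(O₂) = 0.03232/4 = 0.008080 mol → 0.181 L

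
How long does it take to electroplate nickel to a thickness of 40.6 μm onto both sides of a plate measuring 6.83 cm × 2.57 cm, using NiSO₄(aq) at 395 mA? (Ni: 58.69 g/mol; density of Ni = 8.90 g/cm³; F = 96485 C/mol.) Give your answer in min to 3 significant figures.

176 min

Plated area = 2 × 6.83 × 2.57 = 35.11 cm²
Volume = 35.11 × 40.6×10⁻⁴ cm = 0.1425 cm³
m(Ni) = 0.1425 × 8.90 = 1.268 g
n(Ni) = 1.268 / 58.69 = 0.02161 mol; n(e⁻) = 2 × 0.02161 = 0.04322 mol
Q = 0.04322 × 96485 = 4170 C
t = 4170 / 0.395 = 10560 s = 176 min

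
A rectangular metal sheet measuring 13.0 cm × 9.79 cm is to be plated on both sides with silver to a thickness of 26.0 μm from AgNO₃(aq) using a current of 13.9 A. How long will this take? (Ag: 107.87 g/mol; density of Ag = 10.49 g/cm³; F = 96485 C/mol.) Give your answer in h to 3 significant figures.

0.124 h

Plated area = 2 × 13.0 × 9.79 = 254.5 cm²
Volume = 254.5 × 26.0×10⁻⁴ cm = 0.6617 cm³
m(Ag) = 0.6617 × 10.49 = 6.941 g
n(Ag) = 6.941 / 107.87 = 0.06435 mol; n(e⁻) = 0.06435 mol
Q = 0.06435 × 96485 = 6209 C
t = 6209 / 13.9 = 446.7 s = 0.124 h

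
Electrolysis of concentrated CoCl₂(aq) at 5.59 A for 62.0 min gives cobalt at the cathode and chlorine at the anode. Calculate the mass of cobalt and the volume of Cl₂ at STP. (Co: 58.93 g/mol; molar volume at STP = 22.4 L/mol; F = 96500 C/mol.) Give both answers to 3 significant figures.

Q = 5.59 × 3720 = 20790 C; n(e⁻) = 20790 / 96500 = 0.2154 mol
Cathode: Co²⁺ + 2e⁻ → Co → n(Co) = 0.2154/2 = 0.1077 mol → 6.35 g
Anode: 2Cl⁻ → Cl₂ + 2e⁻ → n(Cl₂) = 0.2154/2 = 0.1077 mol → 2.41 L

6.35 g Co; 2.41 L Cl₂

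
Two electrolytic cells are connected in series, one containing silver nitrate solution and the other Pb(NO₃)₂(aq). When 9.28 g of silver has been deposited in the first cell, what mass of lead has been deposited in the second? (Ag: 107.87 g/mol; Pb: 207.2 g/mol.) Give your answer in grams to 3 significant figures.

n(Ag) = 9.28 / 107.87 = 0.08603 mol
Ag⁺ + e⁻ → Ag, so n(e⁻) = 0.08603 mol
Same current for the same time ⇒ same n(e⁻) = 0.08603 mol in both cells.
Pb²⁺ + 2e⁻ → Pb, so n(Pb) = 0.08603 / 2 = 0.04302 mol
m(Pb) = 0.04302 × 207.2 = 8.91 g

8.91 g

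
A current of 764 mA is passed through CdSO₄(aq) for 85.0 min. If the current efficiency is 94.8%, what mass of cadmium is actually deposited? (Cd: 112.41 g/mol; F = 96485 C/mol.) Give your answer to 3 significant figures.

Q = 0.764 × 5100 = 3896 C
n(e⁻) = 3896 / 96485 = 0.04038 mol
Cd²⁺ + 2e⁻ → Cd, so theoretical m(Cd) = 0.02019 × 112.41 = 2.270 g
Actual mass = 94.8% × 2.270 = 2.15 g

2.15 g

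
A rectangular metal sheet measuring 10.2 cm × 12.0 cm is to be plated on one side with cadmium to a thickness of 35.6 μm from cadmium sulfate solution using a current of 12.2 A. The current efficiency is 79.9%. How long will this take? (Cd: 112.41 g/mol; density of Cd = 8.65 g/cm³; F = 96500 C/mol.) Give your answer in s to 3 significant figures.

Plated area = 10.2 × 12.0 = 122.4 cm²
Volume = 122.4 × 35.6×10⁻⁴ cm = 0.4357 cm³
m(Cd) = 0.4357 × 8.65 = 3.769 g
n(Cd) = 3.769 / 112.41 = 0.03353 mol; n(e⁻) = 2 × 0.03353 = 0.06706 mol
Q = 0.06706 × 96500 / 0.799 = 8099 C
t = 8099 / 12.2 = 663.9 s

664 s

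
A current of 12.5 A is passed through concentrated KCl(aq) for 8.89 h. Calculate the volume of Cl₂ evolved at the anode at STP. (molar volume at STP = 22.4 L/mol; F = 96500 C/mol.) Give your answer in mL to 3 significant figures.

46400 mL

Q = 12.5 A × 32004 s = 4.001×10^5 C
n(e⁻) = Q/F = 4.001×10^5/96500 = 4.146 mol
2Cl⁻ → Cl₂ + 2e⁻, so n(Cl₂) = 4.146 / 2 = 2.073 mol
V = 2.073 × 22.4 = 46.44 L
= 46400 mL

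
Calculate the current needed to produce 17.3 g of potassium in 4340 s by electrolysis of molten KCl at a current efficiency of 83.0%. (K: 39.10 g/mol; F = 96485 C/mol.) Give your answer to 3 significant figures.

11.9 A

n(K) = 17.3 / 39.10 = 0.4425 mol
K⁺ + e⁻ → K, so n(e⁻) = 0.4425 mol
Q = 0.4425 × 96485 / 0.830 = 51440 C
I = Q / t = 51440 / 4340 s = 11.9 A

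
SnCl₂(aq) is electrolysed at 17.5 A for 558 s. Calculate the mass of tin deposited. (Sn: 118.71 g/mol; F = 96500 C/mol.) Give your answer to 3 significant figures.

6.01 g

Q = It = 17.5 × 558 = 9765 C
n(e⁻) = 9765 / 96500 = 0.1012 mol
Sn²⁺ + 2e⁻ → Sn, so n(Sn) = 0.1012 / 2 = 0.05060 mol
m = 0.05060 × 118.71 = 6.01 g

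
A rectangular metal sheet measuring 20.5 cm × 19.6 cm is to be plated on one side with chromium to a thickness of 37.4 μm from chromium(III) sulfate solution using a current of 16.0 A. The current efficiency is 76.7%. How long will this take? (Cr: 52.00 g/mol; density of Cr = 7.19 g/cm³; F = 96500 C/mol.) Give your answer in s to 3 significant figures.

Plated area = 20.5 × 19.6 = 401.8 cm²
Volume = 401.8 × 37.4×10⁻⁴ cm = 1.503 cm³
m(Cr) = 1.503 × 7.19 = 10.81 g
n(Cr) = 10.81 / 52.00 = 0.2079 mol; n(e⁻) = 3 × 0.2079 = 0.6237 mol
Q = 0.6237 × 96500 / 0.767 = 78470 C
t = 78470 / 16.0 = 4904 s

4900 s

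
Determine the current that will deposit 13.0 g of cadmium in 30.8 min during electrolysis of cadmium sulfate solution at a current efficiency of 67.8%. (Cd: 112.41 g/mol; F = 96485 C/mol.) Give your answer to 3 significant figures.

n(Cd) = 13.0 / 112.41 = 0.1156 mol
Cd²⁺ + 2e⁻ → Cd, so n(e⁻) = 2 × 0.1156 = 0.2312 mol
Q = 0.2312 × 96485 / 0.678 = 32900 C
I = Q / t = 32900 / 1848 s = 17.8 A

17.8 A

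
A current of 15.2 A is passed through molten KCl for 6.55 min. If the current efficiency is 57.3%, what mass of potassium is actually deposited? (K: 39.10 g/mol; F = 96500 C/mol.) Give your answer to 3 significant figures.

1.39 g

Q = 15.2 × 393 = 5974 C
n(e⁻) = 5974 / 96500 = 0.06191 mol
K⁺ + e⁻ → K, so theoretical m(K) = 0.06191 × 39.10 = 2.421 g
Actual mass = 57.3% × 2.421 = 1.39 g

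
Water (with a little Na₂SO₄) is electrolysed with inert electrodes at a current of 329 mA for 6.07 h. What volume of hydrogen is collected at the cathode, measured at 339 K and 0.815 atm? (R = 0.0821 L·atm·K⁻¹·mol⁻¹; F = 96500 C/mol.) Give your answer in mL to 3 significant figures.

Q = 0.329 A × 21852 s = 7189 C
Moles of electrons = 7189 / 96500 = 0.07450 mol
2H⁺ + 2e⁻ → H₂, so n(H₂) = 0.07450 / 2 = 0.03725 mol
V = nRT/P = 0.03725 × 0.0821 × 339 / 0.815 = 1.272 L
= 1270 mL

1270 mL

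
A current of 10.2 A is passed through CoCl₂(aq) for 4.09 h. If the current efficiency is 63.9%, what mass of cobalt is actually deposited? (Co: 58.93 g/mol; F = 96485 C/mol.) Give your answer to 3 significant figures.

29.3 g

Q = 10.2 × 14724 = 1.502×10^5 C
n(e⁻) = 1.502×10^5 / 96485 = 1.557 mol
Co²⁺ + 2e⁻ → Co, so theoretical m(Co) = 0.7785 × 58.93 = 45.88 g
Actual mass = 63.9% × 45.88 = 29.3 g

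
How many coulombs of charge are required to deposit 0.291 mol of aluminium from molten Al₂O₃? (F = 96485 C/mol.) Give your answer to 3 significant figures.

84200 C

Al³⁺ + 3e⁻ → Al, so n(e⁻) = 3 × 0.291 = 0.8730 mol
Q = 0.8730 × 96485 = 84230 C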